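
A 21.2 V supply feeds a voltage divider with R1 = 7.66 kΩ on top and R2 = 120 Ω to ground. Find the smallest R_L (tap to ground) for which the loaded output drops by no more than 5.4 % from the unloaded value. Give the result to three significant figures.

R_L(min) ≈ 2.07 kΩ

Output resistance R_th = R1‖R2 = (7660 × 120)/7780 = 118.1 Ω.
The fractional drop is R_th/(R_th + R_L); requiring this ≤ 0.0540 gives R_L ≥ R_th(1/0.0540 − 1) = 118.1 × 17.52 = 2.07 kΩ.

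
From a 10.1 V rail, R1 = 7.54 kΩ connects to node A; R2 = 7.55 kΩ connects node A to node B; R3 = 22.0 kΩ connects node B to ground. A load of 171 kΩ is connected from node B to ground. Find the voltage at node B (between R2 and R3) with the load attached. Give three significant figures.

At node B, R3 is in parallel with the load: R3‖R_L = 19.49 kΩ.
Below node A the resistance is R2 + (R3‖R_L) = 27.04 kΩ, so V_A = 10.1 × 27.04/34.58 = 7.898 V.
Then V_B = V_A × (R3‖R_L)/(R2 + R3‖R_L) = 7.898 × 19.49/27.04 = 5.69 V.

V ≈ 5.69 V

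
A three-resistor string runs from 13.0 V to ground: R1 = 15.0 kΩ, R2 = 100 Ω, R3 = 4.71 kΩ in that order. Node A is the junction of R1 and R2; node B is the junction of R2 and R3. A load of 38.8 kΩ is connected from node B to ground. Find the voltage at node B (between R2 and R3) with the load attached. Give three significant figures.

At node B, R3 is in parallel with the load: R3‖R_L = 4200 Ω.
Below node A the resistance is R2 + (R3‖R_L) = 4300 Ω, so V_A = 13.0 × 4300/19300 = 2.896 V.
Then V_B = V_A × (R3‖R_L)/(R2 + R3‖R_L) = 2.896 × 4200/4300 = 2.83 V.

V ≈ 2.83 V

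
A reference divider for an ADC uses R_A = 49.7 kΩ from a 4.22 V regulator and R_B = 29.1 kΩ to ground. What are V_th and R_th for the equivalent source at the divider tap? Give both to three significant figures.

V_th = 1.56 V, R_th = 18.4 kΩ

V_th is the open-circuit tap voltage: 4.22 × 29.1/(49.7 + 29.1) = 1.56 V.
With the supply zeroed, R_A and R_B appear in parallel from the tap: R_th = R_A‖R_B = (49.7 × 29.1)/78.80 = 18.4 kΩ.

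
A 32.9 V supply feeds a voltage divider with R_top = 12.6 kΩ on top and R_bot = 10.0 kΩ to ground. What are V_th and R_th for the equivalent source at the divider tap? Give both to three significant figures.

V_th is the open-circuit tap voltage: 32.9 × 10.0/(12.6 + 10.0) = 14.6 V.
With the supply zeroed, R_top and R_bot appear in parallel from the tap: R_th = R_top‖R_bot = (12.6 × 10.0)/22.60 = 5.58 kΩ.

V_th = 14.6 V, R_th = 5.58 kΩ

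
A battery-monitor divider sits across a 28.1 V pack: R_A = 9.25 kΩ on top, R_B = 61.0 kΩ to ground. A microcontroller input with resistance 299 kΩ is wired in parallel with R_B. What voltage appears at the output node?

The load sits in parallel with R_B: R_B‖R_L = (61.0 × 299) / (61.0 + 299) = 50.66 kΩ.
V_out = 28.1 × 50.66 / (9.25 + 50.66) = 28.1 × 50.66/59.91 = 23.8 V.

V_out ≈ 23.8 V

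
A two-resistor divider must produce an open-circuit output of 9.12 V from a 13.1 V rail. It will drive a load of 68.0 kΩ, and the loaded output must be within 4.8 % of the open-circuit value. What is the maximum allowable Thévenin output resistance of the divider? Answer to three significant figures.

R_th ≤ 3.43 kΩ

Loading drop = R_th/(R_th + R_L) ≤ 0.0480, so R_th ≤ R_L · ε/(1−ε) = 68.0 kΩ × 0.0480/0.9520 = 3.43 kΩ.
(Any R1, R2 with R2/(R1+R2) = 0.696 and R1‖R2 ≤ 3.43 kΩ will meet the spec.)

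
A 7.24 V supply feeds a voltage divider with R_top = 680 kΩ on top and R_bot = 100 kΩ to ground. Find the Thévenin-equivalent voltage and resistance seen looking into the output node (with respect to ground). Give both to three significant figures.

V_th = 0.928 V, R_th = 87.2 kΩ

V_th is the open-circuit tap voltage: 7.24 × 100/(680 + 100) = 0.928 V.
With the supply zeroed, R_top and R_bot appear in parallel from the tap: R_th = R_top‖R_bot = (680 × 100)/780.0 = 87.2 kΩ.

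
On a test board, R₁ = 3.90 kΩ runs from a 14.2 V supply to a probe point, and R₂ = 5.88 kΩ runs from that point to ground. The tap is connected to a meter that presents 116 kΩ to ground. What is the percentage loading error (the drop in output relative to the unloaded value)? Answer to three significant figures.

1.98 %

The divider's output (Thévenin) resistance is R₁‖R₂ = 2.345 kΩ.
Fractional drop under load = R_th/(R_th + R_L) = 2.345 / (2.345 + 116) = 0.01981.
So the output falls by 1.98 %.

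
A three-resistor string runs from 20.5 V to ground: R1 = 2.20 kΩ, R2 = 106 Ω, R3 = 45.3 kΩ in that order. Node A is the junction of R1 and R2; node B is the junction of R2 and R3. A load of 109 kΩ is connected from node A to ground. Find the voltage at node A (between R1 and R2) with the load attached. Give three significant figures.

V ≈ 19.2 V

Below node A the series string R2+R3 = 45410 Ω sits in parallel with the 109000 Ω load: 32050 Ω.
V_A = 20.5 × 32050/(2200 + 32050) = 19.2 V.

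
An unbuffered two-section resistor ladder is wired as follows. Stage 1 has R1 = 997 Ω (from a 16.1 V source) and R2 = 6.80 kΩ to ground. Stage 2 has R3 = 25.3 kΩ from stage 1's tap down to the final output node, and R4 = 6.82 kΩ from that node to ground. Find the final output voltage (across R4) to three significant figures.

Stage 2 presents R3+R4 = 32120 Ω as a load on stage 1's tap.
Stage 1's lower leg becomes R2‖(R3+R4) = 5612 Ω, so V_mid = 16.1 × 5612/6609 = 13.67 V.
Stage 2 is itself unloaded: V_out = V_mid × R4/(R3+R4) = 13.67 × 6820/32120 = 2.90 V.

V_out ≈ 2.90 V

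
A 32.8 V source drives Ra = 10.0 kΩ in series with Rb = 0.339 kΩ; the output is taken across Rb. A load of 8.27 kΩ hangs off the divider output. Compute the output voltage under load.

The load sits in parallel with Rb: Rb‖R_L = (339 × 8270) / (339 + 8270) = 325.7 Ω.
V_out = 32.8 × 325.7 / (10000 + 325.7) = 32.8 × 325.7/10330 = 1.03 V.
(Unloaded it would have been 1.08 V.)

V_out ≈ 1.03 V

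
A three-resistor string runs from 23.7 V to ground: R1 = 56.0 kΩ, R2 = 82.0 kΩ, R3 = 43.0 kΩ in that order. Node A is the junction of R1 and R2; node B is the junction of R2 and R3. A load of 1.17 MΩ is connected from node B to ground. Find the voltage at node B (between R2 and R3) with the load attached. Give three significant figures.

V ≈ 5.48 V

At node B, R3 is in parallel with the load: R3‖R_L = 41.48 kΩ.
Below node A the resistance is R2 + (R3‖R_L) = 123.5 kΩ, so V_A = 23.7 × 123.5/179.5 = 16.31 V.
Then V_B = V_A × (R3‖R_L)/(R2 + R3‖R_L) = 16.31 × 41.48/123.5 = 5.48 V.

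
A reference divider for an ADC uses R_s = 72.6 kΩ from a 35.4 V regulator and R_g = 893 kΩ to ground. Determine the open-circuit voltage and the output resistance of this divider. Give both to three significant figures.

V_th is the open-circuit tap voltage: 35.4 × 893/(72.6 + 893) = 32.7 V.
With the supply zeroed, R_s and R_g appear in parallel from the tap: R_th = R_s‖R_g = (72.6 × 893)/965.6 = 67.1 kΩ.

V_th = 32.7 V, R_th = 67.1 kΩ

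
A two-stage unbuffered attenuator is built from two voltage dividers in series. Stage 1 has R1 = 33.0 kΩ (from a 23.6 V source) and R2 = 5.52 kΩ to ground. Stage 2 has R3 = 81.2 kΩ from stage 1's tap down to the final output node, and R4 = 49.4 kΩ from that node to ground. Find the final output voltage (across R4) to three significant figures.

V_out ≈ 1.23 V

Stage 2 presents R3+R4 = 130.6 kΩ as a load on stage 1's tap.
Stage 1's lower leg becomes R2‖(R3+R4) = 5.296 kΩ, so V_mid = 23.6 × 5.296/38.30 = 3.264 V.
Stage 2 is itself unloaded: V_out = V_mid × R4/(R3+R4) = 3.264 × 49.4/130.6 = 1.23 V.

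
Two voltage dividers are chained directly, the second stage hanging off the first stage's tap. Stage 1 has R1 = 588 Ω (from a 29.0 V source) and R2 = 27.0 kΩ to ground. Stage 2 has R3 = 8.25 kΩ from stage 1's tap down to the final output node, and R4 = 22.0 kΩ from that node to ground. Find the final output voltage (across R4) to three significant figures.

V_out ≈ 20.3 V

Stage 2 presents R3+R4 = 30250 Ω as a load on stage 1's tap.
Stage 1's lower leg becomes R2‖(R3+R4) = 14270 Ω, so V_mid = 29.0 × 14270/14850 = 27.85 V.
Stage 2 is itself unloaded: V_out = V_mid × R4/(R3+R4) = 27.85 × 22000/30250 = 20.3 V.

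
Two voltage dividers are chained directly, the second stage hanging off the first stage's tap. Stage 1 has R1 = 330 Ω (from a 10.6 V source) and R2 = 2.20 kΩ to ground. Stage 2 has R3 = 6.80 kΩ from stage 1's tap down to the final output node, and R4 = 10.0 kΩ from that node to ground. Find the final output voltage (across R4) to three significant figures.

V_out ≈ 5.39 V

Stage 2 presents R3+R4 = 16800 Ω as a load on stage 1's tap.
Stage 1's lower leg becomes R2‖(R3+R4) = 1945 Ω, so V_mid = 10.6 × 1945/2275 = 9.063 V.
Stage 2 is itself unloaded: V_out = V_mid × R4/(R3+R4) = 9.063 × 10000/16800 = 5.39 V.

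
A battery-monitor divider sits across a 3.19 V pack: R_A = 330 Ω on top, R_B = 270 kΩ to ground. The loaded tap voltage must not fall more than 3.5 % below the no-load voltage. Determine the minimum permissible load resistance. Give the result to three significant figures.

R_L(min) ≈ 9.09 kΩ

Output resistance R_th = R_A‖R_B = (330 × 270000)/270300 = 329.6 Ω.
The fractional drop is R_th/(R_th + R_L); requiring this ≤ 0.0350 gives R_L ≥ R_th(1/0.0350 − 1) = 329.6 × 27.57 = 9.09 kΩ.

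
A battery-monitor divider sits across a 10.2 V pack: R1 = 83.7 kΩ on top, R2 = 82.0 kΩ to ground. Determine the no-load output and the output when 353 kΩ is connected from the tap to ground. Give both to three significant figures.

Open-circuit: V = 10.2 × 82.0/(83.7 + 82.0) = 5.05 V.
With the load, R2 becomes R2‖R_L = 66.54 kΩ, so V = 10.2 × 66.54/150.2 = 4.52 V.

Unloaded: 5.05 V; loaded: 4.52 V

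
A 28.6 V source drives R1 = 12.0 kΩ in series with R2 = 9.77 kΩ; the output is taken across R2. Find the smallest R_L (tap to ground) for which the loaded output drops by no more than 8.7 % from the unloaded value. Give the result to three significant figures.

Output resistance R_th = R1‖R2 = (12.0 × 9.77)/21.77 = 5.385 kΩ.
The fractional drop is R_th/(R_th + R_L); requiring this ≤ 0.0870 gives R_L ≥ R_th(1/0.0870 − 1) = 5.385 × 10.49 = 56.5 kΩ.

R_L(min) ≈ 56.5 kΩ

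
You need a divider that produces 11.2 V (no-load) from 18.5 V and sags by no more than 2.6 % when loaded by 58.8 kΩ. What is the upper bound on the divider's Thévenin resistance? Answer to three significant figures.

R_th ≤ 1.57 kΩ

Loading drop = R_th/(R_th + R_L) ≤ 0.0260, so R_th ≤ R_L · ε/(1−ε) = 58.8 kΩ × 0.0260/0.9740 = 1.57 kΩ.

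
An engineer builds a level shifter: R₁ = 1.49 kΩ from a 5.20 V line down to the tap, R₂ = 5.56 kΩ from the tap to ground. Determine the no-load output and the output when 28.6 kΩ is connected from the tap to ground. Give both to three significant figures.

Unloaded: 4.10 V; loaded: 3.94 V

Open-circuit: V = 5.20 × 5.56/(1.49 + 5.56) = 4.10 V.
With the load, R₂ becomes R₂‖R_L = 4.655 kΩ, so V = 5.20 × 4.655/6.145 = 3.94 V.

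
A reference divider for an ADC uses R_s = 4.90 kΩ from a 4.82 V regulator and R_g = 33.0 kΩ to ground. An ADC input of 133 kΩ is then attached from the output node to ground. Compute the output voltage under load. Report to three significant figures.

The load sits in parallel with R_g: R_g‖R_L = (33.0 × 133) / (33.0 + 133) = 26.44 kΩ.
V_out = 4.82 × 26.44 / (4.90 + 26.44) = 4.82 × 26.44/31.34 = 4.07 V.

V_out ≈ 4.07 V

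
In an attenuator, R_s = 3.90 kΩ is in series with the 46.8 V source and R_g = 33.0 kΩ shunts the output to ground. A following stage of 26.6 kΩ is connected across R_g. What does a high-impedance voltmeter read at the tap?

V_out ≈ 37.0 V

The load sits in parallel with R_g: R_g‖R_L = (33.0 × 26.6) / (33.0 + 26.6) = 14.73 kΩ.
V_out = 46.8 × 14.73 / (3.90 + 14.73) = 46.8 × 14.73/18.63 = 37.0 V.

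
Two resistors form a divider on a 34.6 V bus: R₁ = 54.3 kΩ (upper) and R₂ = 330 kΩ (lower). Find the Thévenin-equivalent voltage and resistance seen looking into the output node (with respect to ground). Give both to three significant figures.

V_th is the open-circuit tap voltage: 34.6 × 330/(54.3 + 330) = 29.7 V.
With the supply zeroed, R₁ and R₂ appear in parallel from the tap: R_th = R₁‖R₂ = (54.3 × 330)/384.3 = 46.6 kΩ.

V_th = 29.7 V, R_th = 46.6 kΩ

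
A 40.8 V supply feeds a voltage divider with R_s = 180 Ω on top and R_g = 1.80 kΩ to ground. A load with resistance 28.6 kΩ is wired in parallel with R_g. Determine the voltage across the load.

V_out ≈ 36.9 V

The load sits in parallel with R_g: R_g‖R_L = (1800 × 28600) / (1800 + 28600) = 1693 Ω.
V_out = 40.8 × 1693 / (180 + 1693) = 40.8 × 1693/1873 = 36.9 V.
(Unloaded it would have been 37.1 V.)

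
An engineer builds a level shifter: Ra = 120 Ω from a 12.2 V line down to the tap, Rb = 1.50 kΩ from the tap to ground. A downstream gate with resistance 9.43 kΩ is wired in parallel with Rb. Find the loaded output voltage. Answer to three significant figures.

The load sits in parallel with Rb: Rb‖R_L = (1500 × 9430) / (1500 + 9430) = 1294 Ω.
V_out = 12.2 × 1294 / (120 + 1294) = 12.2 × 1294/1414 = 11.2 V.

V_out ≈ 11.2 V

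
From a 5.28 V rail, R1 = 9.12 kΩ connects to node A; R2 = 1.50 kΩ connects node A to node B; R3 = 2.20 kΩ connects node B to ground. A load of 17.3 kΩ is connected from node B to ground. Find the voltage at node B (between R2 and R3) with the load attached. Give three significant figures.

At node B, R3 is in parallel with the load: R3‖R_L = 1.952 kΩ.
Below node A the resistance is R2 + (R3‖R_L) = 3.452 kΩ, so V_A = 5.28 × 3.452/12.57 = 1.450 V.
Then V_B = V_A × (R3‖R_L)/(R2 + R3‖R_L) = 1.450 × 1.952/3.452 = 0.820 V.

V ≈ 0.820 V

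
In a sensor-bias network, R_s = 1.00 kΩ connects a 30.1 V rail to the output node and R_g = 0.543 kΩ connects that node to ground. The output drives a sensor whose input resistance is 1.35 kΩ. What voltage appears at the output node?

The load sits in parallel with R_g: R_g‖R_L = (543 × 1350) / (543 + 1350) = 387.2 Ω.
V_out = 30.1 × 387.2 / (1000 + 387.2) = 30.1 × 387.2/1387 = 8.40 V.

V_out ≈ 8.40 V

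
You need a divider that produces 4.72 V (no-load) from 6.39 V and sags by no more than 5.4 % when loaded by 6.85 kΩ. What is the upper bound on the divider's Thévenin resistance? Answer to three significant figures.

R_th ≤ 391 Ω

Loading drop = R_th/(R_th + R_L) ≤ 0.0540, so R_th ≤ R_L · ε/(1−ε) = 6.85 kΩ × 0.0540/0.9460 = 391 Ω.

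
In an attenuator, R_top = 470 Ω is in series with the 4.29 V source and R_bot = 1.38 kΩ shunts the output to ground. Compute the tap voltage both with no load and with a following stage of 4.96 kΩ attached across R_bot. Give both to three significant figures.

Unloaded: 3.20 V; loaded: 2.99 V

Open-circuit: V = 4.29 × 1380/(470 + 1380) = 3.20 V.
With the load, R_bot becomes R_bot‖R_L = 1080 Ω, so V = 4.29 × 1080/1550 = 2.99 V.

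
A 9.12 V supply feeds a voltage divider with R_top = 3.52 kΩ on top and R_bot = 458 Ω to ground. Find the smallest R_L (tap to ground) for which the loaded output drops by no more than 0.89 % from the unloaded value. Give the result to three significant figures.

R_L(min) ≈ 45.1 kΩ

Output resistance R_th = R_top‖R_bot = (3520 × 458)/3978 = 405.3 Ω.
The fractional drop is R_th/(R_th + R_L); requiring this ≤ 0.00890 gives R_L ≥ R_th(1/0.00890 − 1) = 405.3 × 111.4 = 45.1 kΩ.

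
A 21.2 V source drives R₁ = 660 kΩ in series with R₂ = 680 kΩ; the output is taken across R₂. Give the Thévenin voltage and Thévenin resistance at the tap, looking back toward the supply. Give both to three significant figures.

V_th = 10.8 V, R_th = 335 kΩ

V_th is the open-circuit tap voltage: 21.2 × 680/(660 + 680) = 10.8 V.
With the supply zeroed, R₁ and R₂ appear in parallel from the tap: R_th = R₁‖R₂ = (660 × 680)/1340 = 335 kΩ.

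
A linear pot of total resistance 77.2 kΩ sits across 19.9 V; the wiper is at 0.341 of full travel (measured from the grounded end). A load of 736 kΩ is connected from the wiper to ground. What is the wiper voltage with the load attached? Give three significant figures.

The wiper splits the pot into (1−α)R = 50.87 kΩ above and αR = 26.33 kΩ below.
Lower section ‖ load = 25.42 kΩ.
V_wiper = 19.9 × 25.42/(50.87 + 25.42) = 6.63 V.

V ≈ 6.63 V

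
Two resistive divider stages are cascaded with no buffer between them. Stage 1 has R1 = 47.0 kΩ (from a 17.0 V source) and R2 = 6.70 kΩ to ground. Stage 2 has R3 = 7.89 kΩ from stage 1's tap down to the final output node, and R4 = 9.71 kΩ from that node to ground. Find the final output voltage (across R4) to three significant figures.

V_out ≈ 0.878 V

Stage 2 presents R3+R4 = 17.60 kΩ as a load on stage 1's tap.
Stage 1's lower leg becomes R2‖(R3+R4) = 4.853 kΩ, so V_mid = 17.0 × 4.853/51.85 = 1.591 V.
Stage 2 is itself unloaded: V_out = V_mid × R4/(R3+R4) = 1.591 × 9.71/17.60 = 0.878 V.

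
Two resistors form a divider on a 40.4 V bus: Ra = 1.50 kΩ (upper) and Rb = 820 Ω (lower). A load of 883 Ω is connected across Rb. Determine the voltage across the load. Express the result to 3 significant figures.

The load sits in parallel with Rb: Rb‖R_L = (820 × 883) / (820 + 883) = 425.2 Ω.
V_out = 40.4 × 425.2 / (1500 + 425.2) = 40.4 × 425.2/1925 = 8.92 V.
(Unloaded it would have been 14.3 V.)

V_out ≈ 8.92 V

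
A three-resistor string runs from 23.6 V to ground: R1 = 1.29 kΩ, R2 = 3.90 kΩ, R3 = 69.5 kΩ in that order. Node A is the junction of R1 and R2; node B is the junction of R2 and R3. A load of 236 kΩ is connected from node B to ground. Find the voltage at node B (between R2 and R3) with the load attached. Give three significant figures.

At node B, R3 is in parallel with the load: R3‖R_L = 53.69 kΩ.
Below node A the resistance is R2 + (R3‖R_L) = 57.59 kΩ, so V_A = 23.6 × 57.59/58.88 = 23.08 V.
Then V_B = V_A × (R3‖R_L)/(R2 + R3‖R_L) = 23.08 × 53.69/57.59 = 21.5 V.

V ≈ 21.5 V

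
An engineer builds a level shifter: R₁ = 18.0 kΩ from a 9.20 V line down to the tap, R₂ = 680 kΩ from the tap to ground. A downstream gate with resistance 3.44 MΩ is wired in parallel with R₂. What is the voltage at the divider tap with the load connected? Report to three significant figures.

V_out ≈ 8.92 V

The load sits in parallel with R₂: R₂‖R_L = (680 × 3440) / (680 + 3440) = 567.8 kΩ.
V_out = 9.20 × 567.8 / (18.0 + 567.8) = 9.20 × 567.8/585.8 = 8.92 V.
(Unloaded it would have been 8.96 V.)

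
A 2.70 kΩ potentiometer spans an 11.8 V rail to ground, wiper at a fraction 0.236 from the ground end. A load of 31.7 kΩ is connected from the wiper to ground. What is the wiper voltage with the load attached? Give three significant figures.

The wiper splits the pot into (1−α)R = 2063 Ω above and αR = 637.2 Ω below.
Lower section ‖ load = 624.6 Ω.
V_wiper = 11.8 × 624.6/(2063 + 624.6) = 2.74 V.

V ≈ 2.74 V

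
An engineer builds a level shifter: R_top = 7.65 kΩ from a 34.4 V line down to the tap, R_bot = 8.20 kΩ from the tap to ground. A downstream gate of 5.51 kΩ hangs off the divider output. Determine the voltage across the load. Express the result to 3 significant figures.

V_out ≈ 10.4 V

The load sits in parallel with R_bot: R_bot‖R_L = (8.20 × 5.51) / (8.20 + 5.51) = 3.296 kΩ.
V_out = 34.4 × 3.296 / (7.65 + 3.296) = 34.4 × 3.296/10.95 = 10.4 V.
(Unloaded it would have been 17.8 V.)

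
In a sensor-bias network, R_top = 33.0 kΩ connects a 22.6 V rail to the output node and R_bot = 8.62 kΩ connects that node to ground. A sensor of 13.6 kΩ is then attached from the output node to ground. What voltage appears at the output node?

The load sits in parallel with R_bot: R_bot‖R_L = (8.62 × 13.6) / (8.62 + 13.6) = 5.276 kΩ.
V_out = 22.6 × 5.276 / (33.0 + 5.276) = 22.6 × 5.276/38.28 = 3.12 V.

V_out ≈ 3.12 V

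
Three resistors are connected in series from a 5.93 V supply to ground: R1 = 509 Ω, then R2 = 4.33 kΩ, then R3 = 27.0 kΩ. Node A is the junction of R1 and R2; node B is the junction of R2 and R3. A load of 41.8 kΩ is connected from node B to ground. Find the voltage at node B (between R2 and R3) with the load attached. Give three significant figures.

At node B, R3 is in parallel with the load: R3‖R_L = 16400 Ω.
Below node A the resistance is R2 + (R3‖R_L) = 20730 Ω, so V_A = 5.93 × 20730/21240 = 5.788 V.
Then V_B = V_A × (R3‖R_L)/(R2 + R3‖R_L) = 5.788 × 16400/20730 = 4.58 V.

V ≈ 4.58 V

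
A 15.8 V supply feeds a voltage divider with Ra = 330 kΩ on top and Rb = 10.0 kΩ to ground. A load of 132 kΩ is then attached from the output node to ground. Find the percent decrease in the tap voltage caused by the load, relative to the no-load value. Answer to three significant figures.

The divider's output (Thévenin) resistance is Ra‖Rb = 9.706 kΩ.
Fractional drop under load = R_th/(R_th + R_L) = 9.706 / (9.706 + 132) = 0.06849.
So the output falls by 6.85 %.

6.85 %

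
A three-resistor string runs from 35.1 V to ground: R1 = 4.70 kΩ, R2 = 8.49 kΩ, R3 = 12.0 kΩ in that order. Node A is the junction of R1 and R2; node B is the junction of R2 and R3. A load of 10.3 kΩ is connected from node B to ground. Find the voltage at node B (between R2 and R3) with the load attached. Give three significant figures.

At node B, R3 is in parallel with the load: R3‖R_L = 5.543 kΩ.
Below node A the resistance is R2 + (R3‖R_L) = 14.03 kΩ, so V_A = 35.1 × 14.03/18.73 = 26.29 V.
Then V_B = V_A × (R3‖R_L)/(R2 + R3‖R_L) = 26.29 × 5.543/14.03 = 10.4 V.

V ≈ 10.4 V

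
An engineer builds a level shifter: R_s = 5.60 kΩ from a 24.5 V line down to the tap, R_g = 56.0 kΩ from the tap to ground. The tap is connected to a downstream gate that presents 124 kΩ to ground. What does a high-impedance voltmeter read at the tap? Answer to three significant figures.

The load sits in parallel with R_g: R_g‖R_L = (56.0 × 124) / (56.0 + 124) = 38.58 kΩ.
V_out = 24.5 × 38.58 / (5.60 + 38.58) = 24.5 × 38.58/44.18 = 21.4 V.
(Unloaded it would have been 22.3 V.)

V_out ≈ 21.4 V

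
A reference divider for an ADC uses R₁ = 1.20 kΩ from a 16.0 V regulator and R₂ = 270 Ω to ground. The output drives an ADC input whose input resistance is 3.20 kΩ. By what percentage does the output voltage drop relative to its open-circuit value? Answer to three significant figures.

6.44 %

The divider's output (Thévenin) resistance is R₁‖R₂ = 220.4 Ω.
Fractional drop under load = R_th/(R_th + R_L) = 220.4 / (220.4 + 3200) = 0.06444.
So the output falls by 6.44 %.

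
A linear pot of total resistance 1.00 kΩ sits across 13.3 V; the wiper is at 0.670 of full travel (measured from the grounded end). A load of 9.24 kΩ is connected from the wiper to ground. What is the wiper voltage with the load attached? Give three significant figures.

The wiper splits the pot into (1−α)R = 330.0 Ω above and αR = 670.0 Ω below.
Lower section ‖ load = 624.7 Ω.
V_wiper = 13.3 × 624.7/(330.0 + 624.7) = 8.70 V.

V ≈ 8.70 V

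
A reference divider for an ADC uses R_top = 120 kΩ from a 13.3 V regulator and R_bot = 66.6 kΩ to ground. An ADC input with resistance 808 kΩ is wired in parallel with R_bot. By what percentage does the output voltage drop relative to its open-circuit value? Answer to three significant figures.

The divider's output (Thévenin) resistance is R_top‖R_bot = 42.83 kΩ.
Fractional drop under load = R_th/(R_th + R_L) = 42.83 / (42.83 + 808) = 0.05034.
So the output falls by 5.03 %.

5.03 %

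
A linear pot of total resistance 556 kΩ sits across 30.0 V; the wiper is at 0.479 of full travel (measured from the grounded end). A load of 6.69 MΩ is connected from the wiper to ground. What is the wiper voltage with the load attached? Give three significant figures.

The wiper splits the pot into (1−α)R = 289.7 kΩ above and αR = 266.3 kΩ below.
Lower section ‖ load = 256.1 kΩ.
V_wiper = 30.0 × 256.1/(289.7 + 256.1) = 14.1 V.

V ≈ 14.1 V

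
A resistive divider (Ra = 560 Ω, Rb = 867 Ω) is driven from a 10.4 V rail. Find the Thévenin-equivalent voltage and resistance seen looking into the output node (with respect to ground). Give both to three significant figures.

V_th is the open-circuit tap voltage: 10.4 × 867/(560 + 867) = 6.32 V.
With the supply zeroed, Ra and Rb appear in parallel from the tap: R_th = Ra‖Rb = (560 × 867)/1427 = 340 Ω.

V_th = 6.32 V, R_th = 340 Ω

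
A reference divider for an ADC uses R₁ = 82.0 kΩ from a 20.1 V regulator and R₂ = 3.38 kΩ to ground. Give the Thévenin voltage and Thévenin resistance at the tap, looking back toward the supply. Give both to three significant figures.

V_th = 0.796 V, R_th = 3.25 kΩ

V_th is the open-circuit tap voltage: 20.1 × 3.38/(82.0 + 3.38) = 0.796 V.
With the supply zeroed, R₁ and R₂ appear in parallel from the tap: R_th = R₁‖R₂ = (82.0 × 3.38)/85.38 = 3.25 kΩ.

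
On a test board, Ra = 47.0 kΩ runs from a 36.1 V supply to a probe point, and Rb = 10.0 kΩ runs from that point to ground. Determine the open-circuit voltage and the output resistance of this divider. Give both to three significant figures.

V_th is the open-circuit tap voltage: 36.1 × 10.0/(47.0 + 10.0) = 6.33 V.
With the supply zeroed, Ra and Rb appear in parallel from the tap: R_th = Ra‖Rb = (47.0 × 10.0)/57.00 = 8.25 kΩ.

V_th = 6.33 V, R_th = 8.25 kΩ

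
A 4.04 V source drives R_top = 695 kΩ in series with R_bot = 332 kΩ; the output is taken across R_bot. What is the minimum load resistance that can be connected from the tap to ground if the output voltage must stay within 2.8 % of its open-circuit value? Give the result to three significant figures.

Output resistance R_th = R_top‖R_bot = (695 × 332)/1027 = 224.7 kΩ.
The fractional drop is R_th/(R_th + R_L); requiring this ≤ 0.0280 gives R_L ≥ R_th(1/0.0280 − 1) = 224.7 × 34.71 = 7.80 MΩ.

R_L(min) ≈ 7.80 MΩ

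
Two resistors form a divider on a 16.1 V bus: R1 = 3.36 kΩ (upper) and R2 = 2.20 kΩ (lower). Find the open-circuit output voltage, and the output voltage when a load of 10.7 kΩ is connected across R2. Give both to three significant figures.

Open-circuit: V = 16.1 × 2.20/(3.36 + 2.20) = 6.37 V.
With the load, R2 becomes R2‖R_L = 1.825 kΩ, so V = 16.1 × 1.825/5.185 = 5.67 V.

Unloaded: 6.37 V; loaded: 5.67 V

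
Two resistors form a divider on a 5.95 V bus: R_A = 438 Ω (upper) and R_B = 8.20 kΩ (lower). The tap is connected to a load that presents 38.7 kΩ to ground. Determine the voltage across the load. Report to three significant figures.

V_out ≈ 5.59 V

The load sits in parallel with R_B: R_B‖R_L = (8200 × 38700) / (8200 + 38700) = 6766 Ω.
V_out = 5.95 × 6766 / (438 + 6766) = 5.95 × 6766/7204 = 5.59 V.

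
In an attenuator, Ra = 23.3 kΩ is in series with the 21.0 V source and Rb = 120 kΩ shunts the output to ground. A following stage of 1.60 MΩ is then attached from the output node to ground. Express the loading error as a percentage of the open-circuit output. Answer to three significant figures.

The divider's output (Thévenin) resistance is Ra‖Rb = 19.51 kΩ.
Fractional drop under load = R_th/(R_th + R_L) = 19.51 / (19.51 + 1600) = 0.01205.
So the output falls by 1.20 %.

1.20 %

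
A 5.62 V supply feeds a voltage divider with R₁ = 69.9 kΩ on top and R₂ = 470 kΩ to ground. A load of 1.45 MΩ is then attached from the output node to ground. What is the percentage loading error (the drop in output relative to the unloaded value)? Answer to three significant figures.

4.03 %

The divider's output (Thévenin) resistance is R₁‖R₂ = 60.85 kΩ.
Fractional drop under load = R_th/(R_th + R_L) = 60.85 / (60.85 + 1450) = 0.04028.
So the output falls by 4.03 %.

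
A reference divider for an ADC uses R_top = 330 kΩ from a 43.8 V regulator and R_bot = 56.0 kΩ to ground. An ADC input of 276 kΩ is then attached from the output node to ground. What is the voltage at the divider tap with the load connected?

The load sits in parallel with R_bot: R_bot‖R_L = (56.0 × 276) / (56.0 + 276) = 46.55 kΩ.
V_out = 43.8 × 46.55 / (330 + 46.55) = 43.8 × 46.55/376.6 = 5.42 V.

V_out ≈ 5.42 V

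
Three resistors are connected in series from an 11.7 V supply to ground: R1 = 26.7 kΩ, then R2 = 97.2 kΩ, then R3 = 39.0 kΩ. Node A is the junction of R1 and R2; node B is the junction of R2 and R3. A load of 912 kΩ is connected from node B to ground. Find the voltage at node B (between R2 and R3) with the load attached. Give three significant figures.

V ≈ 2.71 V

At node B, R3 is in parallel with the load: R3‖R_L = 37.40 kΩ.
Below node A the resistance is R2 + (R3‖R_L) = 134.6 kΩ, so V_A = 11.7 × 134.6/161.3 = 9.763 V.
Then V_B = V_A × (R3‖R_L)/(R2 + R3‖R_L) = 9.763 × 37.40/134.6 = 2.71 V.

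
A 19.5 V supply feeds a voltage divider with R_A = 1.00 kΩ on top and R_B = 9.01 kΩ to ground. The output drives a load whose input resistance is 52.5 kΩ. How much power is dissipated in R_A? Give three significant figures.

Total resistance from the source is R_A + (R_B‖R_L) = 8.690 kΩ, so I = 19.5/8.690 kΩ = 2.244 mA.
P = I²·R_A = (2.244 mA)² × 1.00 kΩ = 5.04 mW.

P ≈ 5.04 mW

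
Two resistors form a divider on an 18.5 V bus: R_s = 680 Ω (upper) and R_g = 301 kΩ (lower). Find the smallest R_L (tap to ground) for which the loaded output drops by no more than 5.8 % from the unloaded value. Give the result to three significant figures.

R_L(min) ≈ 11.0 kΩ

Output resistance R_th = R_s‖R_g = (680 × 301000)/301700 = 678.5 Ω.
The fractional drop is R_th/(R_th + R_L); requiring this ≤ 0.0580 gives R_L ≥ R_th(1/0.0580 − 1) = 678.5 × 16.24 = 11.0 kΩ.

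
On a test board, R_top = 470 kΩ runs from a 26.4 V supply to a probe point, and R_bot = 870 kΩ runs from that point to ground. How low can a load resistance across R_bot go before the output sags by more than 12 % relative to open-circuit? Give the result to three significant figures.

Output resistance R_th = R_top‖R_bot = (470 × 870)/1340 = 305.1 kΩ.
The fractional drop is R_th/(R_th + R_L); requiring this ≤ 0.120 gives R_L ≥ R_th(1/0.120 − 1) = 305.1 × 7.333 = 2.24 MΩ.

R_L(min) ≈ 2.24 MΩ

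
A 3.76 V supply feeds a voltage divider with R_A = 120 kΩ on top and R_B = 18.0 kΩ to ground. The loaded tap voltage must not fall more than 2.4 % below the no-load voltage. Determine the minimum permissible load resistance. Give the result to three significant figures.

R_L(min) ≈ 637 kΩ

Output resistance R_th = R_A‖R_B = (120 × 18.0)/138.0 = 15.65 kΩ.
The fractional drop is R_th/(R_th + R_L); requiring this ≤ 0.0240 gives R_L ≥ R_th(1/0.0240 − 1) = 15.65 × 40.67 = 637 kΩ.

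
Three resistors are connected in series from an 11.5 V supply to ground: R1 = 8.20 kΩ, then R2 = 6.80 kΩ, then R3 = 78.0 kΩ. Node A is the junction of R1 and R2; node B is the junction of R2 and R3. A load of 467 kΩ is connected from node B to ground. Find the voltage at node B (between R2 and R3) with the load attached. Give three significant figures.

V ≈ 9.39 V

At node B, R3 is in parallel with the load: R3‖R_L = 66.84 kΩ.
Below node A the resistance is R2 + (R3‖R_L) = 73.64 kΩ, so V_A = 11.5 × 73.64/81.84 = 10.35 V.
Then V_B = V_A × (R3‖R_L)/(R2 + R3‖R_L) = 10.35 × 66.84/73.64 = 9.39 V.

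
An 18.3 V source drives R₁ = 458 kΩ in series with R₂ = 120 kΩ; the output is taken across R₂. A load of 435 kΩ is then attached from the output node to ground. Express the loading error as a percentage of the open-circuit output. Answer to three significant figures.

Unloaded V = 18.3 × 120/578.0 = 3.799 V.
Loaded: R₂‖R_L = 94.05 kΩ, giving V = 18.3 × 94.05/552.1 = 3.118 V.
Drop = (3.799 − 3.118) / 3.799 = 17.9 %.

17.9 %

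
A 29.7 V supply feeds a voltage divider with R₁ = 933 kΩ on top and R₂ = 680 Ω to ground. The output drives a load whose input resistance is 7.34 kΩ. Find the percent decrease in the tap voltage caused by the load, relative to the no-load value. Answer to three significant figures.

8.47 %

The divider's output (Thévenin) resistance is R₁‖R₂ = 679.5 Ω.
Fractional drop under load = R_th/(R_th + R_L) = 679.5 / (679.5 + 7340) = 0.08473.
So the output falls by 8.47 %.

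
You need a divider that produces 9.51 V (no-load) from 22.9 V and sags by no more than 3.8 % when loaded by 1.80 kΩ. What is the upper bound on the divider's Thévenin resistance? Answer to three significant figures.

Loading drop = R_th/(R_th + R_L) ≤ 0.0380, so R_th ≤ R_L · ε/(1−ε) = 1.80 kΩ × 0.0380/0.9620 = 71.1 Ω.

R_th ≤ 71.1 Ω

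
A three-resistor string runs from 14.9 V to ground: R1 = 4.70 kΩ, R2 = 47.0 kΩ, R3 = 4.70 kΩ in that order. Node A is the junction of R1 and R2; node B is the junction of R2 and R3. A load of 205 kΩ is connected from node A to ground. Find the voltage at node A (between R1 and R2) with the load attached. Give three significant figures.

V ≈ 13.4 V

Below node A the series string R2+R3 = 51.70 kΩ sits in parallel with the 205 kΩ load: 41.29 kΩ.
V_A = 14.9 × 41.29/(4.70 + 41.29) = 13.4 V.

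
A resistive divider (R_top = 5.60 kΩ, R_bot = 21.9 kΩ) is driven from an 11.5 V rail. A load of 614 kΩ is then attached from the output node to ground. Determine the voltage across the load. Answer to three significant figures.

The load sits in parallel with R_bot: R_bot‖R_L = (21.9 × 614) / (21.9 + 614) = 21.15 kΩ.
V_out = 11.5 × 21.15 / (5.60 + 21.15) = 11.5 × 21.15/26.75 = 9.09 V.

V_out ≈ 9.09 V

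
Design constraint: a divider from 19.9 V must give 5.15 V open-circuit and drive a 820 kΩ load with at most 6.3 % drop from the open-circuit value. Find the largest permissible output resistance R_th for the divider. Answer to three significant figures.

R_th ≤ 55.1 kΩ

Loading drop = R_th/(R_th + R_L) ≤ 0.0630, so R_th ≤ R_L · ε/(1−ε) = 820 kΩ × 0.0630/0.9370 = 55.1 kΩ.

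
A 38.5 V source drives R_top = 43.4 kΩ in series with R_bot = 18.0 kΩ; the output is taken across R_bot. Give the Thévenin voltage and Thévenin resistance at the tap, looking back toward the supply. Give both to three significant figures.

V_th is the open-circuit tap voltage: 38.5 × 18.0/(43.4 + 18.0) = 11.3 V.
With the supply zeroed, R_top and R_bot appear in parallel from the tap: R_th = R_top‖R_bot = (43.4 × 18.0)/61.40 = 12.7 kΩ.

V_th = 11.3 V, R_th = 12.7 kΩ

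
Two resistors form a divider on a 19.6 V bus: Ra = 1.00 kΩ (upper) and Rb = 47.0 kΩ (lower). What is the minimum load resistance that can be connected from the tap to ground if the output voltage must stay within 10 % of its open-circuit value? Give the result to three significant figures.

R_L(min) ≈ 8.81 kΩ

Output resistance R_th = Ra‖Rb = (1000 × 47000)/48000 = 979.2 Ω.
The fractional drop is R_th/(R_th + R_L); requiring this ≤ 0.100 gives R_L ≥ R_th(1/0.100 − 1) = 979.2 × 9.000 = 8.81 kΩ.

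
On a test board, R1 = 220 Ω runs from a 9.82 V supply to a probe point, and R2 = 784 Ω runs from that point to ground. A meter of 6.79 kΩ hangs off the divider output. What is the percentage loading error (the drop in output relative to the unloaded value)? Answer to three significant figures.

2.47 %

The divider's output (Thévenin) resistance is R1‖R2 = 171.8 Ω.
Fractional drop under load = R_th/(R_th + R_L) = 171.8 / (171.8 + 6790) = 0.02468.
So the output falls by 2.47 %.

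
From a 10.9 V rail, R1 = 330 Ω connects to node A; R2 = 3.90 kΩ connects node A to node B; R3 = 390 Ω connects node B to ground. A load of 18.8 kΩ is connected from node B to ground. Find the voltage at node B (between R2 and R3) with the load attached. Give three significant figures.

At node B, R3 is in parallel with the load: R3‖R_L = 382.1 Ω.
Below node A the resistance is R2 + (R3‖R_L) = 4282 Ω, so V_A = 10.9 × 4282/4612 = 10.12 V.
Then V_B = V_A × (R3‖R_L)/(R2 + R3‖R_L) = 10.12 × 382.1/4282 = 0.903 V.

V ≈ 0.903 V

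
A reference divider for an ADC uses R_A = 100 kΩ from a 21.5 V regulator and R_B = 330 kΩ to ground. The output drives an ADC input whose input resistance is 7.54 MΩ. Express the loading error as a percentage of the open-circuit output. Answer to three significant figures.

The divider's output (Thévenin) resistance is R_A‖R_B = 76.74 kΩ.
Fractional drop under load = R_th/(R_th + R_L) = 76.74 / (76.74 + 7540) = 0.01008.
So the output falls by 1.01 %.

1.01 %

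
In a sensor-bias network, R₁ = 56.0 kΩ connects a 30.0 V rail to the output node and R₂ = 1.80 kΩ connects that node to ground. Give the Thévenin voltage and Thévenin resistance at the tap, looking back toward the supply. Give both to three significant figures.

V_th is the open-circuit tap voltage: 30.0 × 1.80/(56.0 + 1.80) = 0.934 V.
With the supply zeroed, R₁ and R₂ appear in parallel from the tap: R_th = R₁‖R₂ = (56.0 × 1.80)/57.80 = 1.74 kΩ.

V_th = 0.934 V, R_th = 1.74 kΩ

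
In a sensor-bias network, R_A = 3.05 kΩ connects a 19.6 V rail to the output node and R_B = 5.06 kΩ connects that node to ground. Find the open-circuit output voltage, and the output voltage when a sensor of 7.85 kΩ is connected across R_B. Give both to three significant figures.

Unloaded: 12.2 V; loaded: 9.84 V

Open-circuit: V = 19.6 × 5.06/(3.05 + 5.06) = 12.2 V.
With the load, R_B becomes R_B‖R_L = 3.077 kΩ, so V = 19.6 × 3.077/6.127 = 9.84 V.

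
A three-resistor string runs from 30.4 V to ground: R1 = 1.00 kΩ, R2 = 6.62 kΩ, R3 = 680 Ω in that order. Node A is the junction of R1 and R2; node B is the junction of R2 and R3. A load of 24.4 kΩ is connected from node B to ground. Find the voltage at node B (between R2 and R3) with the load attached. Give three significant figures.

At node B, R3 is in parallel with the load: R3‖R_L = 661.6 Ω.
Below node A the resistance is R2 + (R3‖R_L) = 7282 Ω, so V_A = 30.4 × 7282/8282 = 26.73 V.
Then V_B = V_A × (R3‖R_L)/(R2 + R3‖R_L) = 26.73 × 661.6/7282 = 2.43 V.

V ≈ 2.43 V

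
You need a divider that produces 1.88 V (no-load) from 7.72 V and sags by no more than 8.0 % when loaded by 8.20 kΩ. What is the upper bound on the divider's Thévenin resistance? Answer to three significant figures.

R_th ≤ 713 Ω

Loading drop = R_th/(R_th + R_L) ≤ 0.0800, so R_th ≤ R_L · ε/(1−ε) = 8.20 kΩ × 0.0800/0.9200 = 713 Ω.
(Any R1, R2 with R2/(R1+R2) = 0.244 and R1‖R2 ≤ 713 Ω will meet the spec.)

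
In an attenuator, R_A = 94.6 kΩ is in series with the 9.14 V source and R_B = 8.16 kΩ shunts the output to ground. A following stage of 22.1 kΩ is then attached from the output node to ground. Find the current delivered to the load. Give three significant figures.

I_L ≈ 0.0245 mA

R_B‖R_L = 5.960 kΩ; V_out = 9.14 × 5.960/100.6 = 0.5417 V.
I_L = V_out / R_L = 0.5417 / 22.1 kΩ = 0.0245 mA.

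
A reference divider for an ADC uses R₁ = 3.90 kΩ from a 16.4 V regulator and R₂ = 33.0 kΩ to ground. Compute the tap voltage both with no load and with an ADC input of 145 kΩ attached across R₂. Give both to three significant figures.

Open-circuit: V = 16.4 × 33.0/(3.90 + 33.0) = 14.7 V.
With the load, R₂ becomes R₂‖R_L = 26.88 kΩ, so V = 16.4 × 26.88/30.78 = 14.3 V.

Unloaded: 14.7 V; loaded: 14.3 V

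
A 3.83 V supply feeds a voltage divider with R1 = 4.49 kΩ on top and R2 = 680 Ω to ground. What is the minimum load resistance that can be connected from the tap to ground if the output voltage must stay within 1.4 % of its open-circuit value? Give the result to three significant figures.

R_L(min) ≈ 41.6 kΩ

Output resistance R_th = R1‖R2 = (4490 × 680)/5170 = 590.6 Ω.
The fractional drop is R_th/(R_th + R_L); requiring this ≤ 0.0140 gives R_L ≥ R_th(1/0.0140 − 1) = 590.6 × 70.43 = 41.6 kΩ.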